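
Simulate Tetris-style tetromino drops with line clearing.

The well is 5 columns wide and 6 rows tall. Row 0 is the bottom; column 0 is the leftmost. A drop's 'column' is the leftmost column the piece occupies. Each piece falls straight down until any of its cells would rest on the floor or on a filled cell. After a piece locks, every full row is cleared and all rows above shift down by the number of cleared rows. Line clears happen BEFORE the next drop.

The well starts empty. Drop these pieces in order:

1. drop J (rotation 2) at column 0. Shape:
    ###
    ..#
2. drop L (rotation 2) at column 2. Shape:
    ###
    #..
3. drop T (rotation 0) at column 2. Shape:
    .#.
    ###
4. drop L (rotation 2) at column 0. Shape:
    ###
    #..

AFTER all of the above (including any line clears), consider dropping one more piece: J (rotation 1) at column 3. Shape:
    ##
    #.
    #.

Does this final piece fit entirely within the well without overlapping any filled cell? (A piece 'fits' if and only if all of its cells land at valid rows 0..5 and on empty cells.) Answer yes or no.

Drop 1: J rot2 at col 0 lands with bottom-row=0; cleared 0 line(s) (total 0); column heights now [2 2 2 0 0], max=2
Drop 2: L rot2 at col 2 lands with bottom-row=2; cleared 0 line(s) (total 0); column heights now [2 2 4 4 4], max=4
Drop 3: T rot0 at col 2 lands with bottom-row=4; cleared 0 line(s) (total 0); column heights now [2 2 5 6 5], max=6
Drop 4: L rot2 at col 0 lands with bottom-row=4; cleared 0 line(s) (total 0); column heights now [6 6 6 6 5], max=6
Test piece J rot1 at col 3 (width 2): heights before test = [6 6 6 6 5]; fits = False

Answer: no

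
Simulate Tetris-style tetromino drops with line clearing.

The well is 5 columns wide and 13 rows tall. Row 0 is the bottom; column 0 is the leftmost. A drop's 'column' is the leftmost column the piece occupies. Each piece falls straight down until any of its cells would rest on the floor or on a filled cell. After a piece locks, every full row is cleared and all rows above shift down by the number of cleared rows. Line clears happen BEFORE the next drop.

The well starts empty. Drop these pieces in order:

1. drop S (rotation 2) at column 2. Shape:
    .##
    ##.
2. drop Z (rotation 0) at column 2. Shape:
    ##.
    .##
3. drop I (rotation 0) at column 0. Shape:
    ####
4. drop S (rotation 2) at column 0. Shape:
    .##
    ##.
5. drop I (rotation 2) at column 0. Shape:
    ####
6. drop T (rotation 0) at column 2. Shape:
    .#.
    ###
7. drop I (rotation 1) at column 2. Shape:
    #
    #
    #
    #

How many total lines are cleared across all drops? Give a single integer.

Answer: 0

Derivation:
Drop 1: S rot2 at col 2 lands with bottom-row=0; cleared 0 line(s) (total 0); column heights now [0 0 1 2 2], max=2
Drop 2: Z rot0 at col 2 lands with bottom-row=2; cleared 0 line(s) (total 0); column heights now [0 0 4 4 3], max=4
Drop 3: I rot0 at col 0 lands with bottom-row=4; cleared 0 line(s) (total 0); column heights now [5 5 5 5 3], max=5
Drop 4: S rot2 at col 0 lands with bottom-row=5; cleared 0 line(s) (total 0); column heights now [6 7 7 5 3], max=7
Drop 5: I rot2 at col 0 lands with bottom-row=7; cleared 0 line(s) (total 0); column heights now [8 8 8 8 3], max=8
Drop 6: T rot0 at col 2 lands with bottom-row=8; cleared 0 line(s) (total 0); column heights now [8 8 9 10 9], max=10
Drop 7: I rot1 at col 2 lands with bottom-row=9; cleared 0 line(s) (total 0); column heights now [8 8 13 10 9], max=13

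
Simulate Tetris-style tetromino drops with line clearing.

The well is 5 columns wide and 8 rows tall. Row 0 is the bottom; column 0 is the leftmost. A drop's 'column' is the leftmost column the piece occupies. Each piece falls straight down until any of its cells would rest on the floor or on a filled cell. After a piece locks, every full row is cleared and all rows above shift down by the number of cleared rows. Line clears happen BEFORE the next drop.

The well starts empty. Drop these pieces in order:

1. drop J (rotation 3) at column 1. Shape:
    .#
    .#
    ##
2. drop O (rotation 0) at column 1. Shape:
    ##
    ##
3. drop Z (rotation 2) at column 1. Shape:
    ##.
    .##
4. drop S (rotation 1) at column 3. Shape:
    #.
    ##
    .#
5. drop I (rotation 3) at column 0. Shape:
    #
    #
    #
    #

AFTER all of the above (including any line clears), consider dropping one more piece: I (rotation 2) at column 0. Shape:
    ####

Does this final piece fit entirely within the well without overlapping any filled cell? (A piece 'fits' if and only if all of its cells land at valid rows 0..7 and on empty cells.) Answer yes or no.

Drop 1: J rot3 at col 1 lands with bottom-row=0; cleared 0 line(s) (total 0); column heights now [0 1 3 0 0], max=3
Drop 2: O rot0 at col 1 lands with bottom-row=3; cleared 0 line(s) (total 0); column heights now [0 5 5 0 0], max=5
Drop 3: Z rot2 at col 1 lands with bottom-row=5; cleared 0 line(s) (total 0); column heights now [0 7 7 6 0], max=7
Drop 4: S rot1 at col 3 lands with bottom-row=5; cleared 0 line(s) (total 0); column heights now [0 7 7 8 7], max=8
Drop 5: I rot3 at col 0 lands with bottom-row=0; cleared 0 line(s) (total 0); column heights now [4 7 7 8 7], max=8
Test piece I rot2 at col 0 (width 4): heights before test = [4 7 7 8 7]; fits = False

Answer: no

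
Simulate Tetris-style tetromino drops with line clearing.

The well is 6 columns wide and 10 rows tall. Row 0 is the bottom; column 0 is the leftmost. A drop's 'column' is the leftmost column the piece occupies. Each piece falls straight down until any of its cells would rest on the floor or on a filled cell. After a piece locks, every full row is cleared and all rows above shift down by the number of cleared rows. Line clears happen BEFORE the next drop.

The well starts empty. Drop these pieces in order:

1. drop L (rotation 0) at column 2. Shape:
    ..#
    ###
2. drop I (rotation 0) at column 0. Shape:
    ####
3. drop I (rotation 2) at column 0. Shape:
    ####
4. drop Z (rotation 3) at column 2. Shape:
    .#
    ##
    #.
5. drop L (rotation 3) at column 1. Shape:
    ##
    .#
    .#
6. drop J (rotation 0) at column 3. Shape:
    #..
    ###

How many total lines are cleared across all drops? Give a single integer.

Drop 1: L rot0 at col 2 lands with bottom-row=0; cleared 0 line(s) (total 0); column heights now [0 0 1 1 2 0], max=2
Drop 2: I rot0 at col 0 lands with bottom-row=1; cleared 0 line(s) (total 0); column heights now [2 2 2 2 2 0], max=2
Drop 3: I rot2 at col 0 lands with bottom-row=2; cleared 0 line(s) (total 0); column heights now [3 3 3 3 2 0], max=3
Drop 4: Z rot3 at col 2 lands with bottom-row=3; cleared 0 line(s) (total 0); column heights now [3 3 5 6 2 0], max=6
Drop 5: L rot3 at col 1 lands with bottom-row=5; cleared 0 line(s) (total 0); column heights now [3 8 8 6 2 0], max=8
Drop 6: J rot0 at col 3 lands with bottom-row=6; cleared 0 line(s) (total 0); column heights now [3 8 8 8 7 7], max=8

Answer: 0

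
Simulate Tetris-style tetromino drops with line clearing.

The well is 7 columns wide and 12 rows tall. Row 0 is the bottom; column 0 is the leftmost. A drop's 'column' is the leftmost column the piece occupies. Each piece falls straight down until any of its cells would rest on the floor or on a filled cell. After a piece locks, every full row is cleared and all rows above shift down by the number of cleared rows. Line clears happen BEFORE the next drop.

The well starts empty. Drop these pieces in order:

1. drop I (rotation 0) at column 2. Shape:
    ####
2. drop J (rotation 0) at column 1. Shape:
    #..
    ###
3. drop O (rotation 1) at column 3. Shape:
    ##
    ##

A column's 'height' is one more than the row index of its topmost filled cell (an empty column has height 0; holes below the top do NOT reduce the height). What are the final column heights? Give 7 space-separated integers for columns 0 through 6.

Drop 1: I rot0 at col 2 lands with bottom-row=0; cleared 0 line(s) (total 0); column heights now [0 0 1 1 1 1 0], max=1
Drop 2: J rot0 at col 1 lands with bottom-row=1; cleared 0 line(s) (total 0); column heights now [0 3 2 2 1 1 0], max=3
Drop 3: O rot1 at col 3 lands with bottom-row=2; cleared 0 line(s) (total 0); column heights now [0 3 2 4 4 1 0], max=4

Answer: 0 3 2 4 4 1 0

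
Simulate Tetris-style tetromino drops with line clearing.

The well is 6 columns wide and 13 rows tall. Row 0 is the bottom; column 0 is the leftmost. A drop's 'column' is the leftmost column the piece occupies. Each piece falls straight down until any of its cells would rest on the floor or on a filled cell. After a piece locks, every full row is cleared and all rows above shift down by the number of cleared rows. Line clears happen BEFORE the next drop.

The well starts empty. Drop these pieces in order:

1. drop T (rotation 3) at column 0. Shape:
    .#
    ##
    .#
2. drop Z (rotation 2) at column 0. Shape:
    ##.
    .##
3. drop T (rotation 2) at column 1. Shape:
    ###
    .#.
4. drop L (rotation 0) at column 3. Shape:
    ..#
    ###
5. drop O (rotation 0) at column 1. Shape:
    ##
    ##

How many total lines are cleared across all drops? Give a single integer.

Drop 1: T rot3 at col 0 lands with bottom-row=0; cleared 0 line(s) (total 0); column heights now [2 3 0 0 0 0], max=3
Drop 2: Z rot2 at col 0 lands with bottom-row=3; cleared 0 line(s) (total 0); column heights now [5 5 4 0 0 0], max=5
Drop 3: T rot2 at col 1 lands with bottom-row=4; cleared 0 line(s) (total 0); column heights now [5 6 6 6 0 0], max=6
Drop 4: L rot0 at col 3 lands with bottom-row=6; cleared 0 line(s) (total 0); column heights now [5 6 6 7 7 8], max=8
Drop 5: O rot0 at col 1 lands with bottom-row=6; cleared 0 line(s) (total 0); column heights now [5 8 8 7 7 8], max=8

Answer: 0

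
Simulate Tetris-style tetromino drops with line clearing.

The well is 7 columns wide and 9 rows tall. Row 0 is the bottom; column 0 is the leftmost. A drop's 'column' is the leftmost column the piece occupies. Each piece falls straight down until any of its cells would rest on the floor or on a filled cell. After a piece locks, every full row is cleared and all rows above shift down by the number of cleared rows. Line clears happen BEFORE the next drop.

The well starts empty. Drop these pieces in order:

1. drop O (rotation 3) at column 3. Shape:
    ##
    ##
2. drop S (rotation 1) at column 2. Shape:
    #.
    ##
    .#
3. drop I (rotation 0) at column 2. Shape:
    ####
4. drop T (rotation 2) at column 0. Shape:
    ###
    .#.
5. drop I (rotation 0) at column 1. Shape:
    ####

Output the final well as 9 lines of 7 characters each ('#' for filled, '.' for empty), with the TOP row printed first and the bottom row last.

Drop 1: O rot3 at col 3 lands with bottom-row=0; cleared 0 line(s) (total 0); column heights now [0 0 0 2 2 0 0], max=2
Drop 2: S rot1 at col 2 lands with bottom-row=2; cleared 0 line(s) (total 0); column heights now [0 0 5 4 2 0 0], max=5
Drop 3: I rot0 at col 2 lands with bottom-row=5; cleared 0 line(s) (total 0); column heights now [0 0 6 6 6 6 0], max=6
Drop 4: T rot2 at col 0 lands with bottom-row=5; cleared 0 line(s) (total 0); column heights now [7 7 7 6 6 6 0], max=7
Drop 5: I rot0 at col 1 lands with bottom-row=7; cleared 0 line(s) (total 0); column heights now [7 8 8 8 8 6 0], max=8

Answer: .......
.####..
###....
.#####.
..#....
..##...
...#...
...##..
...##..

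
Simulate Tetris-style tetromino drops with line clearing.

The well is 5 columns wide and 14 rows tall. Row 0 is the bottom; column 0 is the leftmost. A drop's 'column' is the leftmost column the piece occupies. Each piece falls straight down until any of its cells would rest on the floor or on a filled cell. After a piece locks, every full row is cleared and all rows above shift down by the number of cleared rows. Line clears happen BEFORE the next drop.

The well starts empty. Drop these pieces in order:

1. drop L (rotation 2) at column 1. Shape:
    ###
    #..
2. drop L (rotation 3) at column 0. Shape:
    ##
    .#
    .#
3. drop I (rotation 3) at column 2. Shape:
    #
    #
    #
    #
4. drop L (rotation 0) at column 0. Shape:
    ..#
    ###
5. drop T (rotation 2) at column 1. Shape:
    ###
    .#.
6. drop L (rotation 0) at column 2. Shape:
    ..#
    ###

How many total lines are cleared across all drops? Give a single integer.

Drop 1: L rot2 at col 1 lands with bottom-row=0; cleared 0 line(s) (total 0); column heights now [0 2 2 2 0], max=2
Drop 2: L rot3 at col 0 lands with bottom-row=2; cleared 0 line(s) (total 0); column heights now [5 5 2 2 0], max=5
Drop 3: I rot3 at col 2 lands with bottom-row=2; cleared 0 line(s) (total 0); column heights now [5 5 6 2 0], max=6
Drop 4: L rot0 at col 0 lands with bottom-row=6; cleared 0 line(s) (total 0); column heights now [7 7 8 2 0], max=8
Drop 5: T rot2 at col 1 lands with bottom-row=8; cleared 0 line(s) (total 0); column heights now [7 10 10 10 0], max=10
Drop 6: L rot0 at col 2 lands with bottom-row=10; cleared 0 line(s) (total 0); column heights now [7 10 11 11 12], max=12

Answer: 0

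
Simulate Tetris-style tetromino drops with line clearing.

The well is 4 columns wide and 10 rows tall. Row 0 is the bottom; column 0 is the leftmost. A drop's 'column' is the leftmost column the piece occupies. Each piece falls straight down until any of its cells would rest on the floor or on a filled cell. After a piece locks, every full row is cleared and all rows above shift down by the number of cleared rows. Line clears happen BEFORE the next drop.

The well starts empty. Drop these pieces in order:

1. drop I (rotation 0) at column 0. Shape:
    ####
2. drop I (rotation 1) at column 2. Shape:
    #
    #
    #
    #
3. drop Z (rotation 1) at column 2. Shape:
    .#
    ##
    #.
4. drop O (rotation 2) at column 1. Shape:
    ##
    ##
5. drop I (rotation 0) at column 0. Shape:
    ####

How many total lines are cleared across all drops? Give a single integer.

Answer: 2

Derivation:
Drop 1: I rot0 at col 0 lands with bottom-row=0; cleared 1 line(s) (total 1); column heights now [0 0 0 0], max=0
Drop 2: I rot1 at col 2 lands with bottom-row=0; cleared 0 line(s) (total 1); column heights now [0 0 4 0], max=4
Drop 3: Z rot1 at col 2 lands with bottom-row=4; cleared 0 line(s) (total 1); column heights now [0 0 6 7], max=7
Drop 4: O rot2 at col 1 lands with bottom-row=6; cleared 0 line(s) (total 1); column heights now [0 8 8 7], max=8
Drop 5: I rot0 at col 0 lands with bottom-row=8; cleared 1 line(s) (total 2); column heights now [0 8 8 7], max=8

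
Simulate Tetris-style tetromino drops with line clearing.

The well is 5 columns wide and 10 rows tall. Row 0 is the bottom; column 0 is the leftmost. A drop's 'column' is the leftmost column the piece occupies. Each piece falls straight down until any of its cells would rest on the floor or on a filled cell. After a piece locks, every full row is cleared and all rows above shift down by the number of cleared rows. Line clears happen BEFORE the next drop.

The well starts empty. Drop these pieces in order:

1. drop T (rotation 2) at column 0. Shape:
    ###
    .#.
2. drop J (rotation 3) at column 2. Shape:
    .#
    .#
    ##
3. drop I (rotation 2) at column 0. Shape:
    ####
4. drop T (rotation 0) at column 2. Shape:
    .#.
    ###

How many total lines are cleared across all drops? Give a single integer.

Drop 1: T rot2 at col 0 lands with bottom-row=0; cleared 0 line(s) (total 0); column heights now [2 2 2 0 0], max=2
Drop 2: J rot3 at col 2 lands with bottom-row=2; cleared 0 line(s) (total 0); column heights now [2 2 3 5 0], max=5
Drop 3: I rot2 at col 0 lands with bottom-row=5; cleared 0 line(s) (total 0); column heights now [6 6 6 6 0], max=6
Drop 4: T rot0 at col 2 lands with bottom-row=6; cleared 0 line(s) (total 0); column heights now [6 6 7 8 7], max=8

Answer: 0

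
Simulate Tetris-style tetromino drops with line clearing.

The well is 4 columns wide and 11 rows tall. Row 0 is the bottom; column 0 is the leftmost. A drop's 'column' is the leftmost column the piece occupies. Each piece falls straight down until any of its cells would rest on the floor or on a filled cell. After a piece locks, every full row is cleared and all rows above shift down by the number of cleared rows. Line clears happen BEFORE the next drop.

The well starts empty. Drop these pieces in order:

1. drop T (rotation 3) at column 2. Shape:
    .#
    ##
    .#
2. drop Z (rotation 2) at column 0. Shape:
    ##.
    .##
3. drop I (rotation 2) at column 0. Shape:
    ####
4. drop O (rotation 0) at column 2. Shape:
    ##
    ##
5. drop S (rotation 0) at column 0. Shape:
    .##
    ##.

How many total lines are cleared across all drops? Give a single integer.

Drop 1: T rot3 at col 2 lands with bottom-row=0; cleared 0 line(s) (total 0); column heights now [0 0 2 3], max=3
Drop 2: Z rot2 at col 0 lands with bottom-row=2; cleared 0 line(s) (total 0); column heights now [4 4 3 3], max=4
Drop 3: I rot2 at col 0 lands with bottom-row=4; cleared 1 line(s) (total 1); column heights now [4 4 3 3], max=4
Drop 4: O rot0 at col 2 lands with bottom-row=3; cleared 1 line(s) (total 2); column heights now [0 3 4 4], max=4
Drop 5: S rot0 at col 0 lands with bottom-row=3; cleared 1 line(s) (total 3); column heights now [0 4 4 3], max=4

Answer: 3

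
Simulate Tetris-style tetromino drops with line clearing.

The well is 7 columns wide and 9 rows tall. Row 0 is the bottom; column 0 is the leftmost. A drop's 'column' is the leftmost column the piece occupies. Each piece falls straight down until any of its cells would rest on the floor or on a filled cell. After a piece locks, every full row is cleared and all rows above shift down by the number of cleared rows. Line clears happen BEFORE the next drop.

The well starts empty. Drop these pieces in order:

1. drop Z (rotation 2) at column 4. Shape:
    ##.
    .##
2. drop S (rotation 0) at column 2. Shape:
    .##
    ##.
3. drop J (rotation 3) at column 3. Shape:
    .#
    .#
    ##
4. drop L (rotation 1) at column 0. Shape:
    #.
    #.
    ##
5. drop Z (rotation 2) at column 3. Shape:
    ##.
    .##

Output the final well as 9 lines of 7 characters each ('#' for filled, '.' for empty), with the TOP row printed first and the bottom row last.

Drop 1: Z rot2 at col 4 lands with bottom-row=0; cleared 0 line(s) (total 0); column heights now [0 0 0 0 2 2 1], max=2
Drop 2: S rot0 at col 2 lands with bottom-row=1; cleared 0 line(s) (total 0); column heights now [0 0 2 3 3 2 1], max=3
Drop 3: J rot3 at col 3 lands with bottom-row=3; cleared 0 line(s) (total 0); column heights now [0 0 2 4 6 2 1], max=6
Drop 4: L rot1 at col 0 lands with bottom-row=0; cleared 0 line(s) (total 0); column heights now [3 1 2 4 6 2 1], max=6
Drop 5: Z rot2 at col 3 lands with bottom-row=6; cleared 0 line(s) (total 0); column heights now [3 1 2 8 8 7 1], max=8

Answer: .......
...##..
....##.
....#..
....#..
...##..
#..##..
#.####.
##...##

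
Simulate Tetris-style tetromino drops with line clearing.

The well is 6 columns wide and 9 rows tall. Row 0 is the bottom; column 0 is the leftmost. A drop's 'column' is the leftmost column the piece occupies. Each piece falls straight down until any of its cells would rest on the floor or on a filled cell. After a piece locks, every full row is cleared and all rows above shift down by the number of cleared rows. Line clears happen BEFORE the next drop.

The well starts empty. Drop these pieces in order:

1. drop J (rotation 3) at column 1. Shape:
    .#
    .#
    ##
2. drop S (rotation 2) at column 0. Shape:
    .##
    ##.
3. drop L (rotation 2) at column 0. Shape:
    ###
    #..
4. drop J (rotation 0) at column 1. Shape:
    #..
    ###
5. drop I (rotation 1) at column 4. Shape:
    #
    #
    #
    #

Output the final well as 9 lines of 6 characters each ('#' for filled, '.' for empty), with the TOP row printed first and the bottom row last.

Drop 1: J rot3 at col 1 lands with bottom-row=0; cleared 0 line(s) (total 0); column heights now [0 1 3 0 0 0], max=3
Drop 2: S rot2 at col 0 lands with bottom-row=2; cleared 0 line(s) (total 0); column heights now [3 4 4 0 0 0], max=4
Drop 3: L rot2 at col 0 lands with bottom-row=3; cleared 0 line(s) (total 0); column heights now [5 5 5 0 0 0], max=5
Drop 4: J rot0 at col 1 lands with bottom-row=5; cleared 0 line(s) (total 0); column heights now [5 7 6 6 0 0], max=7
Drop 5: I rot1 at col 4 lands with bottom-row=0; cleared 0 line(s) (total 0); column heights now [5 7 6 6 4 0], max=7

Answer: ......
......
.#....
.###..
###...
###.#.
###.#.
..#.#.
.##.#.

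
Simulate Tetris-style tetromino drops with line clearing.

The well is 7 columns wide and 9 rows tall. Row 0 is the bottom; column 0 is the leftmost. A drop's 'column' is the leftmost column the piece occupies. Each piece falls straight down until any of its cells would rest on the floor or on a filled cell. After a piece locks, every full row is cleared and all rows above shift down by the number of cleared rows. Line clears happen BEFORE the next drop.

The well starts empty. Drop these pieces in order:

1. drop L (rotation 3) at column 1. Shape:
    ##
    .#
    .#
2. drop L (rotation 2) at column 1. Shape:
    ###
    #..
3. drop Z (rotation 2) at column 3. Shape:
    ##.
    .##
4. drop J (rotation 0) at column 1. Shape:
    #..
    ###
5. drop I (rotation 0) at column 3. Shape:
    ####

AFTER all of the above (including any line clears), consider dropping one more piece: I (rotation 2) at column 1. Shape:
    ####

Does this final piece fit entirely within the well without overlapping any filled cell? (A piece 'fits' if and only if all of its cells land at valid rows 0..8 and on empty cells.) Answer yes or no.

Answer: yes

Derivation:
Drop 1: L rot3 at col 1 lands with bottom-row=0; cleared 0 line(s) (total 0); column heights now [0 3 3 0 0 0 0], max=3
Drop 2: L rot2 at col 1 lands with bottom-row=3; cleared 0 line(s) (total 0); column heights now [0 5 5 5 0 0 0], max=5
Drop 3: Z rot2 at col 3 lands with bottom-row=4; cleared 0 line(s) (total 0); column heights now [0 5 5 6 6 5 0], max=6
Drop 4: J rot0 at col 1 lands with bottom-row=6; cleared 0 line(s) (total 0); column heights now [0 8 7 7 6 5 0], max=8
Drop 5: I rot0 at col 3 lands with bottom-row=7; cleared 0 line(s) (total 0); column heights now [0 8 7 8 8 8 8], max=8
Test piece I rot2 at col 1 (width 4): heights before test = [0 8 7 8 8 8 8]; fits = True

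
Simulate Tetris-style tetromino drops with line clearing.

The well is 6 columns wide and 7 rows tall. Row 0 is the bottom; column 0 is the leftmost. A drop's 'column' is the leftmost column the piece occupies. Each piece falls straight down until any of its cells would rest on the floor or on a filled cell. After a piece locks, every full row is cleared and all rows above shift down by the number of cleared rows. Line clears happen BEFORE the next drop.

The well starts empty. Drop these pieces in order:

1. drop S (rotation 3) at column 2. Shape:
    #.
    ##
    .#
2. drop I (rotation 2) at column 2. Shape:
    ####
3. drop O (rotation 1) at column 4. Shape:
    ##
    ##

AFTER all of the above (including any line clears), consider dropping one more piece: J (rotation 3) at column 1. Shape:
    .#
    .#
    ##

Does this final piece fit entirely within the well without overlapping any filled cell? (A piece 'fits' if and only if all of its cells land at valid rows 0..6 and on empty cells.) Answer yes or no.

Drop 1: S rot3 at col 2 lands with bottom-row=0; cleared 0 line(s) (total 0); column heights now [0 0 3 2 0 0], max=3
Drop 2: I rot2 at col 2 lands with bottom-row=3; cleared 0 line(s) (total 0); column heights now [0 0 4 4 4 4], max=4
Drop 3: O rot1 at col 4 lands with bottom-row=4; cleared 0 line(s) (total 0); column heights now [0 0 4 4 6 6], max=6
Test piece J rot3 at col 1 (width 2): heights before test = [0 0 4 4 6 6]; fits = True

Answer: yes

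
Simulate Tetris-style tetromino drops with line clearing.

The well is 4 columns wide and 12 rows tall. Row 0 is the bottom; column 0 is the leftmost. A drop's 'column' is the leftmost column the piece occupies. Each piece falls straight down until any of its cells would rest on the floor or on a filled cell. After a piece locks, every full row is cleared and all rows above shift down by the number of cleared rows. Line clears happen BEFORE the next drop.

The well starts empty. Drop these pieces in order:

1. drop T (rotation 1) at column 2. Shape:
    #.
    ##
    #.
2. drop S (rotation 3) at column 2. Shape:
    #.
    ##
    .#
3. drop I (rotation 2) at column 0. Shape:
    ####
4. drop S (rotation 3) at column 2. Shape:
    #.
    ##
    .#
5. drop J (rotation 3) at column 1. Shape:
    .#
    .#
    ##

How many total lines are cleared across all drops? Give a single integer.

Answer: 1

Derivation:
Drop 1: T rot1 at col 2 lands with bottom-row=0; cleared 0 line(s) (total 0); column heights now [0 0 3 2], max=3
Drop 2: S rot3 at col 2 lands with bottom-row=2; cleared 0 line(s) (total 0); column heights now [0 0 5 4], max=5
Drop 3: I rot2 at col 0 lands with bottom-row=5; cleared 1 line(s) (total 1); column heights now [0 0 5 4], max=5
Drop 4: S rot3 at col 2 lands with bottom-row=4; cleared 0 line(s) (total 1); column heights now [0 0 7 6], max=7
Drop 5: J rot3 at col 1 lands with bottom-row=7; cleared 0 line(s) (total 1); column heights now [0 8 10 6], max=10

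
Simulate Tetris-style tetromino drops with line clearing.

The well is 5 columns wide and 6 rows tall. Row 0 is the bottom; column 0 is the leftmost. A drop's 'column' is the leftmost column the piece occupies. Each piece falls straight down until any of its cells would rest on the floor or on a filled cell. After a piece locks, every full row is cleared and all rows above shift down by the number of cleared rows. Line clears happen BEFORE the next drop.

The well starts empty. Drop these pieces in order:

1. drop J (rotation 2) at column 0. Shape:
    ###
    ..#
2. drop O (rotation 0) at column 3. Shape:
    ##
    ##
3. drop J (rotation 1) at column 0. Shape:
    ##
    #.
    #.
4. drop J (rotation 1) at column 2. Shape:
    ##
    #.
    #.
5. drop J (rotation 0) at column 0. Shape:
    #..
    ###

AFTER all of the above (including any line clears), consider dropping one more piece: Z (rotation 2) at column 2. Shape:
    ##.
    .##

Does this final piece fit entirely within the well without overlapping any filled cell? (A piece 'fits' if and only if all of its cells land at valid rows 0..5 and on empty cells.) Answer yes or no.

Drop 1: J rot2 at col 0 lands with bottom-row=0; cleared 0 line(s) (total 0); column heights now [2 2 2 0 0], max=2
Drop 2: O rot0 at col 3 lands with bottom-row=0; cleared 1 line(s) (total 1); column heights now [0 0 1 1 1], max=1
Drop 3: J rot1 at col 0 lands with bottom-row=0; cleared 0 line(s) (total 1); column heights now [3 3 1 1 1], max=3
Drop 4: J rot1 at col 2 lands with bottom-row=1; cleared 0 line(s) (total 1); column heights now [3 3 4 4 1], max=4
Drop 5: J rot0 at col 0 lands with bottom-row=4; cleared 0 line(s) (total 1); column heights now [6 5 5 4 1], max=6
Test piece Z rot2 at col 2 (width 3): heights before test = [6 5 5 4 1]; fits = True

Answer: yes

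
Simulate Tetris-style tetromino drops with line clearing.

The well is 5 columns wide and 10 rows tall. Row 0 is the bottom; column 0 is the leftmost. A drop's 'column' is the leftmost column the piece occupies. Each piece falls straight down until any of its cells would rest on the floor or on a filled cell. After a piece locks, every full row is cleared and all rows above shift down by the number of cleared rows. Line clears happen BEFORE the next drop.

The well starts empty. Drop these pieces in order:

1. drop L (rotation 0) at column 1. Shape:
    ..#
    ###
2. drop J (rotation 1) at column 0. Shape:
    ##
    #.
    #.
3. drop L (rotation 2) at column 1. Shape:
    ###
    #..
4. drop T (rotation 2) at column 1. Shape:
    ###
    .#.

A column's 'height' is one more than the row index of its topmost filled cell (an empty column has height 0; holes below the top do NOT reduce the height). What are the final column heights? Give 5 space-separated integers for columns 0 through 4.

Answer: 3 7 7 7 0

Derivation:
Drop 1: L rot0 at col 1 lands with bottom-row=0; cleared 0 line(s) (total 0); column heights now [0 1 1 2 0], max=2
Drop 2: J rot1 at col 0 lands with bottom-row=0; cleared 0 line(s) (total 0); column heights now [3 3 1 2 0], max=3
Drop 3: L rot2 at col 1 lands with bottom-row=3; cleared 0 line(s) (total 0); column heights now [3 5 5 5 0], max=5
Drop 4: T rot2 at col 1 lands with bottom-row=5; cleared 0 line(s) (total 0); column heights now [3 7 7 7 0], max=7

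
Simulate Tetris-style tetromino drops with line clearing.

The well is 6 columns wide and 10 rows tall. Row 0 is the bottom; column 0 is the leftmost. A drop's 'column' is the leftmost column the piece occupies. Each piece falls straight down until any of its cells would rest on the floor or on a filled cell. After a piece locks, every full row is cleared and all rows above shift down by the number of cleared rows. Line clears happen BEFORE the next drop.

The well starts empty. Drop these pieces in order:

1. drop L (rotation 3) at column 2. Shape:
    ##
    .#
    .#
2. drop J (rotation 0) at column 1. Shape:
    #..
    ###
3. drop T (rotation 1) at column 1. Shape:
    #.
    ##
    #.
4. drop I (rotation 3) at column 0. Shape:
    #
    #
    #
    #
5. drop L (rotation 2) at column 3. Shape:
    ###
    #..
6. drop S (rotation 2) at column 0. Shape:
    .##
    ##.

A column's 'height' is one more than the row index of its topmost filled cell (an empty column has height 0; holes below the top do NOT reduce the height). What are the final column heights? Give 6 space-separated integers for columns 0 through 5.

Drop 1: L rot3 at col 2 lands with bottom-row=0; cleared 0 line(s) (total 0); column heights now [0 0 3 3 0 0], max=3
Drop 2: J rot0 at col 1 lands with bottom-row=3; cleared 0 line(s) (total 0); column heights now [0 5 4 4 0 0], max=5
Drop 3: T rot1 at col 1 lands with bottom-row=5; cleared 0 line(s) (total 0); column heights now [0 8 7 4 0 0], max=8
Drop 4: I rot3 at col 0 lands with bottom-row=0; cleared 0 line(s) (total 0); column heights now [4 8 7 4 0 0], max=8
Drop 5: L rot2 at col 3 lands with bottom-row=4; cleared 0 line(s) (total 0); column heights now [4 8 7 6 6 6], max=8
Drop 6: S rot2 at col 0 lands with bottom-row=8; cleared 0 line(s) (total 0); column heights now [9 10 10 6 6 6], max=10

Answer: 9 10 10 6 6 6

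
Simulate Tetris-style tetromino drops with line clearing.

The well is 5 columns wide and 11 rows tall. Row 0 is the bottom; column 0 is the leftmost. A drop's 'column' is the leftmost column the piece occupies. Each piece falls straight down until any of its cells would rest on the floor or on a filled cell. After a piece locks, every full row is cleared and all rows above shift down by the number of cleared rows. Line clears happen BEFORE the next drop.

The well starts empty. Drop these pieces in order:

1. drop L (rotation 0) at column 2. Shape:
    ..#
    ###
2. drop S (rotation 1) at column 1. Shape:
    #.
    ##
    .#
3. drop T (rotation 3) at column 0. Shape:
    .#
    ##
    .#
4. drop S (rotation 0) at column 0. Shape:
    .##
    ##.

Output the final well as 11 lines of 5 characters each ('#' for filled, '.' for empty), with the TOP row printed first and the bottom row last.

Drop 1: L rot0 at col 2 lands with bottom-row=0; cleared 0 line(s) (total 0); column heights now [0 0 1 1 2], max=2
Drop 2: S rot1 at col 1 lands with bottom-row=1; cleared 0 line(s) (total 0); column heights now [0 4 3 1 2], max=4
Drop 3: T rot3 at col 0 lands with bottom-row=4; cleared 0 line(s) (total 0); column heights now [6 7 3 1 2], max=7
Drop 4: S rot0 at col 0 lands with bottom-row=7; cleared 0 line(s) (total 0); column heights now [8 9 9 1 2], max=9

Answer: .....
.....
.##..
##...
.#...
##...
.#...
.#...
.##..
..#.#
..###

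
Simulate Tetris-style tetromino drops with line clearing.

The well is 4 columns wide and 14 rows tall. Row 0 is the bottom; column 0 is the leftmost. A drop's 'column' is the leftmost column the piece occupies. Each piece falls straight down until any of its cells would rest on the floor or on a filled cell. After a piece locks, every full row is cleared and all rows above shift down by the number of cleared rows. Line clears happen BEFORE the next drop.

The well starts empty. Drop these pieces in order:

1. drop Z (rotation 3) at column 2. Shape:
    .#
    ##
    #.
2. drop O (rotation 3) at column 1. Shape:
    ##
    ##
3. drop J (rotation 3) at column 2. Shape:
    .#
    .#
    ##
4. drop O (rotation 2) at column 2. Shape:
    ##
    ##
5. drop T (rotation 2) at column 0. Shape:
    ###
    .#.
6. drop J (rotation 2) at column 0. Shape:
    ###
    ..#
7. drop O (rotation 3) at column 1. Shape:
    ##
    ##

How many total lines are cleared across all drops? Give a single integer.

Answer: 0

Derivation:
Drop 1: Z rot3 at col 2 lands with bottom-row=0; cleared 0 line(s) (total 0); column heights now [0 0 2 3], max=3
Drop 2: O rot3 at col 1 lands with bottom-row=2; cleared 0 line(s) (total 0); column heights now [0 4 4 3], max=4
Drop 3: J rot3 at col 2 lands with bottom-row=4; cleared 0 line(s) (total 0); column heights now [0 4 5 7], max=7
Drop 4: O rot2 at col 2 lands with bottom-row=7; cleared 0 line(s) (total 0); column heights now [0 4 9 9], max=9
Drop 5: T rot2 at col 0 lands with bottom-row=8; cleared 0 line(s) (total 0); column heights now [10 10 10 9], max=10
Drop 6: J rot2 at col 0 lands with bottom-row=10; cleared 0 line(s) (total 0); column heights now [12 12 12 9], max=12
Drop 7: O rot3 at col 1 lands with bottom-row=12; cleared 0 line(s) (total 0); column heights now [12 14 14 9], max=14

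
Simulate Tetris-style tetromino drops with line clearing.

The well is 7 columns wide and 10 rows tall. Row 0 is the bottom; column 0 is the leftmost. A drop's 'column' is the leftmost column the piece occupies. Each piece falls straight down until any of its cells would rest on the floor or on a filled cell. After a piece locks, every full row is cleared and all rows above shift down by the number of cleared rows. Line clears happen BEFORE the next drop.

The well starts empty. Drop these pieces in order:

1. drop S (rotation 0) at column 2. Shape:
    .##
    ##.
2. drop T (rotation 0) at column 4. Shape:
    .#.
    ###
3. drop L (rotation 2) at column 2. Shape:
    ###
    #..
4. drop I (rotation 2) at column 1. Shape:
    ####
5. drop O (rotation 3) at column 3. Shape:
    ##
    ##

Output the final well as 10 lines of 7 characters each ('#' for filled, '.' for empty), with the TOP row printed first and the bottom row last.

Answer: .......
.......
.......
...##..
...##..
.####..
..####.
..#.###
...##..
..##...

Derivation:
Drop 1: S rot0 at col 2 lands with bottom-row=0; cleared 0 line(s) (total 0); column heights now [0 0 1 2 2 0 0], max=2
Drop 2: T rot0 at col 4 lands with bottom-row=2; cleared 0 line(s) (total 0); column heights now [0 0 1 2 3 4 3], max=4
Drop 3: L rot2 at col 2 lands with bottom-row=2; cleared 0 line(s) (total 0); column heights now [0 0 4 4 4 4 3], max=4
Drop 4: I rot2 at col 1 lands with bottom-row=4; cleared 0 line(s) (total 0); column heights now [0 5 5 5 5 4 3], max=5
Drop 5: O rot3 at col 3 lands with bottom-row=5; cleared 0 line(s) (total 0); column heights now [0 5 5 7 7 4 3], max=7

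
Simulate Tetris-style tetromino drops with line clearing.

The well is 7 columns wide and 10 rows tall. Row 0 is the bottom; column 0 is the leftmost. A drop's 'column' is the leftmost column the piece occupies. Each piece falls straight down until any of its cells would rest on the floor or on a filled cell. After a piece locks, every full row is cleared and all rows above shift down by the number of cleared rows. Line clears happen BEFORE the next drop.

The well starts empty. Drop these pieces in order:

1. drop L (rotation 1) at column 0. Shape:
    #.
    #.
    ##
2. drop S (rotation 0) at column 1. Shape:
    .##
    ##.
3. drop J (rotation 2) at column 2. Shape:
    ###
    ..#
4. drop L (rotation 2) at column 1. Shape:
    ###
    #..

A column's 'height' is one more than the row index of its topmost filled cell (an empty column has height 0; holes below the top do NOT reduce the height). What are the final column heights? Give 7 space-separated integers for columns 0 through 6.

Drop 1: L rot1 at col 0 lands with bottom-row=0; cleared 0 line(s) (total 0); column heights now [3 1 0 0 0 0 0], max=3
Drop 2: S rot0 at col 1 lands with bottom-row=1; cleared 0 line(s) (total 0); column heights now [3 2 3 3 0 0 0], max=3
Drop 3: J rot2 at col 2 lands with bottom-row=2; cleared 0 line(s) (total 0); column heights now [3 2 4 4 4 0 0], max=4
Drop 4: L rot2 at col 1 lands with bottom-row=3; cleared 0 line(s) (total 0); column heights now [3 5 5 5 4 0 0], max=5

Answer: 3 5 5 5 4 0 0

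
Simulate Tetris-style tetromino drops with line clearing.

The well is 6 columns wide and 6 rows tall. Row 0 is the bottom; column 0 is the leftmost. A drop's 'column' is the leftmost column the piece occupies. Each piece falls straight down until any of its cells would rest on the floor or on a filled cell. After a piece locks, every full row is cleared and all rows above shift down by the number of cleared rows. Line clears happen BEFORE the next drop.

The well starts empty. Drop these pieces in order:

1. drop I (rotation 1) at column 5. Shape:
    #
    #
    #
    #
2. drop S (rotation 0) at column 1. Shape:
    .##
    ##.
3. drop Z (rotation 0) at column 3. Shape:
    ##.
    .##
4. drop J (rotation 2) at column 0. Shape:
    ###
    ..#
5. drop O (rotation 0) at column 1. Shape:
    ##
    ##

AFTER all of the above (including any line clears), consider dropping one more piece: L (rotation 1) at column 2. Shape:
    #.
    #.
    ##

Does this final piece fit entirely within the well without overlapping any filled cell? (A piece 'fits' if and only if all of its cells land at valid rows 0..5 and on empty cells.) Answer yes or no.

Drop 1: I rot1 at col 5 lands with bottom-row=0; cleared 0 line(s) (total 0); column heights now [0 0 0 0 0 4], max=4
Drop 2: S rot0 at col 1 lands with bottom-row=0; cleared 0 line(s) (total 0); column heights now [0 1 2 2 0 4], max=4
Drop 3: Z rot0 at col 3 lands with bottom-row=4; cleared 0 line(s) (total 0); column heights now [0 1 2 6 6 5], max=6
Drop 4: J rot2 at col 0 lands with bottom-row=2; cleared 0 line(s) (total 0); column heights now [4 4 4 6 6 5], max=6
Drop 5: O rot0 at col 1 lands with bottom-row=4; cleared 0 line(s) (total 0); column heights now [4 6 6 6 6 5], max=6
Test piece L rot1 at col 2 (width 2): heights before test = [4 6 6 6 6 5]; fits = False

Answer: no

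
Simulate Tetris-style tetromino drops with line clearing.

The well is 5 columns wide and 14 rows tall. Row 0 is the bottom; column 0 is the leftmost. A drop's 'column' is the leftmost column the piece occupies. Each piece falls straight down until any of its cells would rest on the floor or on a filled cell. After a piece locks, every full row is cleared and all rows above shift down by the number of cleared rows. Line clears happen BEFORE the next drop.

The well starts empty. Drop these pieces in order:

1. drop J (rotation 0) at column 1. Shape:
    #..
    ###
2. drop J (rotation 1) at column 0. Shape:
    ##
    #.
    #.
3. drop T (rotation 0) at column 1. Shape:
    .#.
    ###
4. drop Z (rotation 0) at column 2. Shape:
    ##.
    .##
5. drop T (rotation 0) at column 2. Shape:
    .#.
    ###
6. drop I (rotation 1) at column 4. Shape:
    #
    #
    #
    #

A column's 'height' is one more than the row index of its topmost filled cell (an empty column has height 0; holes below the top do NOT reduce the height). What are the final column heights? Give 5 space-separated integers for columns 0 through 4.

Answer: 3 4 7 8 11

Derivation:
Drop 1: J rot0 at col 1 lands with bottom-row=0; cleared 0 line(s) (total 0); column heights now [0 2 1 1 0], max=2
Drop 2: J rot1 at col 0 lands with bottom-row=0; cleared 0 line(s) (total 0); column heights now [3 3 1 1 0], max=3
Drop 3: T rot0 at col 1 lands with bottom-row=3; cleared 0 line(s) (total 0); column heights now [3 4 5 4 0], max=5
Drop 4: Z rot0 at col 2 lands with bottom-row=4; cleared 0 line(s) (total 0); column heights now [3 4 6 6 5], max=6
Drop 5: T rot0 at col 2 lands with bottom-row=6; cleared 0 line(s) (total 0); column heights now [3 4 7 8 7], max=8
Drop 6: I rot1 at col 4 lands with bottom-row=7; cleared 0 line(s) (total 0); column heights now [3 4 7 8 11], max=11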